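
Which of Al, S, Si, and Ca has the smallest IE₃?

Al

IE_3 is the cost of taking one more electron from the +2 cation: Al²⁺ still has 1 valence electron; S²⁺ still has 4 valence electrons; Si²⁺ still has 2 valence electrons; Ca²⁺ is the bare [Ar] core.
Breaking into a closed-shell core is much more expensive than removing a leftover valence electron — Ca has the largest IE_3 here.
Valence configurations: Al²⁺ [Ne]3s¹, S²⁺ [Ne]3s²3p², Si²⁺ [Ne]3s².
The numbers (kJ/mol): Al 2745, S 3357, Si 3232, Ca 4912.
Hence IE_3: Al < Si < S < Ca.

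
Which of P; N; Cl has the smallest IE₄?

P

IE_4 is the cost of taking one more electron from the +3 cation: P³⁺ still has 2 valence electrons; N³⁺ still has 2 valence electrons; Cl³⁺ still has 4 valence electrons.
All are still removing valence electrons, so compare the +3 ions as you would atoms: IE_4 generally rises across a period (higher Z_eff) and falls down a group (larger shell), subject to the usual subshell exceptions.
Valence configurations: P³⁺ [Ne]3s², N³⁺ [He]2s², Cl³⁺ [Ne]3s²3p².
Approximate IE_4 values (kJ/mol): P 4964, N 7475, Cl 5159.
Putting it together, IE_4: P < Cl < N.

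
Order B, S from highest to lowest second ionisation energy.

After 1 electron has been removed, what remains? B⁺ still has 2 valence electrons; S⁺ still has 5 valence electrons.
All are still removing valence electrons, so compare the +1 ions as you would atoms: IE_2 generally rises across a period (higher Z_eff) and falls down a group (larger shell), subject to the usual subshell exceptions.
Valence configurations: B⁺ [He]2s², S⁺ [Ne]3s²3p³.
The numbers (kJ/mol): B 2427, S 2252.
Putting it together, IE_2: S < B.

B, S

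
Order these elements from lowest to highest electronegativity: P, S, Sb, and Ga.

Ga < Sb < P < S

P is in period 3, group 15; S is in period 3, group 16; Ga is in period 4, group 13; Sb is in period 5, group 15.
Smaller atoms with higher effective nuclear charge are more electronegative.
These span different periods and groups, so the two trends combine.
Sb > Ga: period and group pull opposite ways; the across-period shift dominates (2.05 vs 1.81).
P > Sb: P sits above Sb in group 15, so the down-group effect alone puts P higher.
S > P: S lies to the right of P in period 3, so the across-period effect alone puts S higher.
Approximate values (Pauling): P 2.19, S 2.58, Ga 1.81, Sb 2.05.
So from lowest to highest: Ga < Sb < P < S.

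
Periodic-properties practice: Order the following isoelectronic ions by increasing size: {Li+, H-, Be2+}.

All of these have 2 electrons, so size is governed by nuclear charge alone: the more protons, the stronger the pull on the same electron cloud, and the smaller the ion.
Nuclear charges: Be2+ (Z=4), Li+ (Z=3), H- (Z=1).
Smallest to largest: Be2+ < Li+ < H-.

Be2+ < Li+ < H-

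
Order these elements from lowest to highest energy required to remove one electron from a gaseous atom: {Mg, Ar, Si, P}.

Mg < Si < P < Ar

Removing the outermost electron gets harder across a period and easier down a group.
All lie in period 3, so first ionization energy increases left to right.
So from lowest to highest: Mg < Si < P < Ar.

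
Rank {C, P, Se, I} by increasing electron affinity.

P, C, Se, I

Adding an electron releases more energy for atoms nearer the top right (short of the noble gases).
These sit on a diagonal, where the across-period and down-group effects partly cancel.
C > P: period and group pull opposite ways; the down-group shift dominates (122 vs 72 kJ/mol).
Se > C: period and group pull opposite ways; the across-period shift dominates (195 vs 122 kJ/mol).
I > Se: period and group pull opposite ways; the across-period shift dominates (295 vs 195 kJ/mol).
For reference (kJ/mol): C 122, P 72, Se 195, I 295.
So from lowest to highest: P < C < Se < I.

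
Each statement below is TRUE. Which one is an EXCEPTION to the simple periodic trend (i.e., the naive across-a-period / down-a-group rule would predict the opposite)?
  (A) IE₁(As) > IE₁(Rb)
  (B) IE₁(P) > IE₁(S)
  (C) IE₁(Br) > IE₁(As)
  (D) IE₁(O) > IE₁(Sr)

The general trend: first ionization energy increases across a period and decreases down a group.
(A) As (period 4, group 15) vs Rb (period 5, group 1): the stated order agrees with the simple trend.
(B) P (period 3, group 15) vs S (period 3, group 16): the stated order contradicts the simple trend.
(C) Br (period 4, group 17) vs As (period 4, group 15): the stated order agrees with the simple trend.
(D) O (period 2, group 16) vs Sr (period 5, group 2): the stated order agrees with the simple trend.
The exception is (B): S (3p⁴) ionizes more easily than half-filled P (3p³) because the paired 3p electron in S is pushed out by e⁻–e⁻ repulsion.

(B)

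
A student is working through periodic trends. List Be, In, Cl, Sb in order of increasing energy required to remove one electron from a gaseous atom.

Removing the outermost electron gets harder across a period and easier down a group.
Neither a single period nor a single group — weigh both effects.
Sb > In: both are in period 5; the period trend gives Sb the larger value.
Be > Sb: the two effects oppose for this pair; the down-group effect wins (900 vs 831 kJ/mol).
Cl > Be: period and group pull opposite ways; the across-period shift dominates (1251 vs 900 kJ/mol).
For reference (kJ/mol): Be 900, Cl 1251, In 558, Sb 831.
So from lowest to highest: In < Sb < Be < Cl.

In < Sb < Be < Cl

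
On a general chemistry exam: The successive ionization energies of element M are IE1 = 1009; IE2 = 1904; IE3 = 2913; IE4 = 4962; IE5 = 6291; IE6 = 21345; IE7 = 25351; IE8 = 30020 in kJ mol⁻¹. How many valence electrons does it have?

Look for the largest jump between consecutive ionization energies: IE6/IE5 ≈ 3.4, far larger than any earlier ratio.
That jump marks the point where a core electron is being removed. So the atom has 5 valence electrons.

5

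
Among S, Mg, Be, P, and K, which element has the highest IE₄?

Consider each +3 ion: S³⁺ still has 3 valence electrons; Mg³⁺ is already 1 electron into the core; Be³⁺ is already 1 electron into the core; P³⁺ still has 2 valence electrons; K³⁺ is already 2 electrons into the core.
Breaking into a closed-shell core is much more expensive than removing a leftover valence electron — K, Mg and Be have the largest IE_4 here.
Valence configurations: S³⁺ [Ne]3s²3p¹, P³⁺ [Ne]3s².
S³⁺ loses a lone 3p electron whereas P³⁺ must break into a filled 3s² pair, so IE_4(P) > IE_4(S) even though S has the higher nuclear charge.
Tabulated IE_4 (kJ/mol): S 4556, Mg 10543, Be 21007, P 4964, K 5877.
So the fourth ionization energies run S < P < K < Mg < Be.

Be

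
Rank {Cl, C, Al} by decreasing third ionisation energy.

C, Cl, Al

After 2 electrons have been removed, what remains? Cl²⁺ still has 5 valence electrons; C²⁺ still has 2 valence electrons; Al²⁺ still has 1 valence electron.
All are still removing valence electrons, so compare the +2 ions as you would atoms: IE_3 generally rises across a period (higher Z_eff) and falls down a group (larger shell), subject to the usual subshell exceptions.
Valence configurations: Cl²⁺ [Ne]3s²3p³, C²⁺ [He]2s², Al²⁺ [Ne]3s¹.
Approximate IE_3 values (kJ/mol): Cl 3822, C 4620, Al 2745.
Hence IE_3: Al < Cl < C.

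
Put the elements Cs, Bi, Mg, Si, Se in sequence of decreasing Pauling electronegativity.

Mg is in period 3, group 2; Si is in period 3, group 14; Se is in period 4, group 16; Cs is in period 6, group 1; Bi is in period 6, group 15.
EN rises left→right (higher Z_eff, smaller atoms) and falls top→bottom (larger, more shielded atoms).
Neither a single period nor a single group — weigh both effects.
Mg > Cs: both effects reinforce here, so Mg is clearly the higher of the two.
Si > Mg: Si lies to the right of Mg in period 3, so the across-period effect alone puts Si higher.
Bi > Si: the two effects oppose for this pair; the across-period effect wins (2.02 vs 1.90).
Se > Bi: both effects reinforce here, so Se is clearly the higher of the two.
Tabulated electronegativity (Pauling): Mg 1.31, Si 1.90, Se 2.55, Cs 0.79, Bi 2.02.
So from highest to lowest: Se > Bi > Si > Mg > Cs.

Se > Bi > Si > Mg > Cs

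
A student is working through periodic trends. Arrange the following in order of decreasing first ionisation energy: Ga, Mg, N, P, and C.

C is in period 2, group 14; N is in period 2, group 15; Mg is in period 3, group 2; P is in period 3, group 15; Ga is in period 4, group 13.
First ionization energy rises across a period (greater Z_eff holds electrons more tightly) and falls down a group (valence electrons are farther from the nucleus).
These span different periods and groups, so the two trends combine.
Mg > Ga: the two effects oppose for this pair; the down-group effect wins (738 vs 579 kJ/mol).
P > Mg: both are in period 3; the period trend gives P the larger value.
C > P: period and group pull opposite ways; the down-group shift dominates (1086 vs 1012 kJ/mol).
N > C: N lies to the right of C in period 2, so the across-period effect alone puts N higher.
For reference (kJ/mol): C 1086, N 1402, Mg 738, P 1012, Ga 579.
So from highest to lowest: N > C > P > Mg > Ga.

N > C > P > Mg > Ga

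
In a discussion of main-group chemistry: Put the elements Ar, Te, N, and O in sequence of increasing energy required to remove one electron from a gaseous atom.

Te, O, N, Ar

N is in period 2, group 15; O is in period 2, group 16; Ar is in period 3, group 18; Te is in period 5, group 16.
First ionization energy rises across a period (greater Z_eff holds electrons more tightly) and falls down a group (valence electrons are farther from the nucleus).
Here both period and group differ, so the two effects have to be weighed against each other.
O > Te: O sits above Te in group 16, so the down-group effect alone puts O higher.
N > O: this pair runs against the simple trend — see the exception note.
Ar > N: the two effects oppose for this pair; the across-period effect wins (1521 vs 1402 kJ/mol).
Note the exception: N has a higher first ionization energy than O, contrary to the simple trend — pairing an electron in O's 2p⁴ costs repulsion energy, so O ionizes more easily than half-filled N (2p³).
Tabulated first ionization energy (kJ/mol): N 1402, O 1314, Ar 1521, Te 869.
So from lowest to highest: Te < O < N < Ar.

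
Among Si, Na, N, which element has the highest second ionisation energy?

Consider each +1 ion: Si⁺ still has 3 valence electrons; Na⁺ is the bare [Ne] core; N⁺ still has 4 valence electrons.
Breaking into a closed-shell core is much more expensive than removing a leftover valence electron — Na has the largest IE_2 here.
Valence configurations: Si⁺ [Ne]3s²3p¹, N⁺ [He]2s²2p².
Tabulated IE_2 (kJ/mol): Si 1577, Na 4562, N 2856.
Overall IE_2 order: Si < N < Na.

Na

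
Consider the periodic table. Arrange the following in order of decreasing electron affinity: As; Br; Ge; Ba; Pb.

Adding an electron releases more energy for atoms nearer the top right (short of the noble gases).
These span different periods and groups, so the two trends combine.
Pb > Ba: Pb lies to the right of Ba in period 6, so the across-period effect alone puts Pb higher.
As > Pb: both effects reinforce here, so As is clearly the higher of the two.
Ge > As: this pair runs against the simple trend — see the exception note.
Br > Ge: both are in period 4; the period trend gives Br the larger value.
Note the exception: Ge has a higher electron affinity than As, contrary to the simple trend — adding an electron to As's half-filled 4p³ is unfavourable, so Ge (4p²) has the more exothermic EA.
Tabulated electron affinity (kJ/mol): Ge 119, As 78, Br 325, Ba 14, Pb 35.
So from highest to lowest: Br > Ge > As > Pb > Ba.

Br > Ge > As > Pb > Ba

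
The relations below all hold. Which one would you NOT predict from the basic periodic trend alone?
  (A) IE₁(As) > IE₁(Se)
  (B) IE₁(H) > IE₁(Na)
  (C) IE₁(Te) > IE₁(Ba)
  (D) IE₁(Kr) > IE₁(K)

The general trend: first ionization energy increases across a period and decreases down a group.
(A) As (period 4, group 15) vs Se (period 4, group 16): the stated order contradicts the simple trend.
(B) H (period 1, group 1) vs Na (period 3, group 1): the stated order agrees with the simple trend.
(C) Te (period 5, group 16) vs Ba (period 6, group 2): the stated order agrees with the simple trend.
(D) Kr (period 4, group 18) vs K (period 4, group 1): the stated order agrees with the simple trend.
The exception is (A): Se (4p⁴) ionizes more easily than half-filled As (4p³).

(A)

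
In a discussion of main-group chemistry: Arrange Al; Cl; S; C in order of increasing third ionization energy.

After 2 electrons have been removed, what remains? Al²⁺ still has 1 valence electron; Cl²⁺ still has 5 valence electrons; S²⁺ still has 4 valence electrons; C²⁺ still has 2 valence electrons.
All are still removing valence electrons, so compare the +2 ions as you would atoms: IE_3 generally rises across a period (higher Z_eff) and falls down a group (larger shell), subject to the usual subshell exceptions.
Valence configurations: Al²⁺ [Ne]3s¹, Cl²⁺ [Ne]3s²3p³, S²⁺ [Ne]3s²3p², C²⁺ [He]2s².
Tabulated IE_3 (kJ/mol): Al 2745, Cl 3822, S 3357, C 4620.
Hence IE_3: Al < S < Cl < C.

Al, S, Cl, C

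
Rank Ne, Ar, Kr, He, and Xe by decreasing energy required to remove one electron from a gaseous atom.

He > Ne > Ar > Kr > Xe

He is in period 1, group 18; Ne is in period 2, group 18; Ar is in period 3, group 18; Kr is in period 4, group 18; Xe is in period 5, group 18.
Across a period the outer electron is held more tightly (higher IE₁); down a group it sits in a higher shell, more shielded, and comes off more easily.
All are in group 18, so first ionization energy increases up the group.
So from highest to lowest: He > Ne > Ar > Kr > Xe.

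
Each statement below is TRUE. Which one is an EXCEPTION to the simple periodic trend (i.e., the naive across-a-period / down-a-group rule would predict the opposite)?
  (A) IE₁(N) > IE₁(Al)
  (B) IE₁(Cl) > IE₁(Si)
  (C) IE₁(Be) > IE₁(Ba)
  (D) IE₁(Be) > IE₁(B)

The general trend: IE₁ increases across a period and decreases down a group.
(A) N (period 2, group 15) vs Al (period 3, group 13): the stated order agrees with the simple trend.
(B) Cl (period 3, group 17) vs Si (period 3, group 14): the stated order agrees with the simple trend.
(C) Be (period 2, group 2) vs Ba (period 6, group 2): the stated order agrees with the simple trend.
(D) Be (period 2, group 2) vs B (period 2, group 13): the stated order contradicts the simple trend.
The exception is (D): removing B's lone 2p electron is easier than breaking Be's filled 2s².

(D)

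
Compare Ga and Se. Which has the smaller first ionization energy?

Ga is in period 4, group 13; Se is in period 4, group 16.
Removing the outermost electron gets harder across a period and easier down a group.
All lie in period 4, so first ionization energy increases left to right.
So Ga has the smaller first ionization energy (Ga < Se).

Ga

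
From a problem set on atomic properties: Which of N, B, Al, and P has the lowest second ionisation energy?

Al

After 1 electron has been removed, what remains? N⁺ still has 4 valence electrons; B⁺ still has 2 valence electrons; Al⁺ still has 2 valence electrons; P⁺ still has 4 valence electrons.
All are still removing valence electrons, so compare the +1 ions as you would atoms: IE_2 generally rises across a period (higher Z_eff) and falls down a group (larger shell), subject to the usual subshell exceptions.
Valence configurations: N⁺ [He]2s²2p², B⁺ [He]2s², Al⁺ [Ne]3s², P⁺ [Ne]3s²3p².
Approximate IE_2 values (kJ/mol): N 2856, B 2427, Al 1817, P 1907.
Putting it together, IE_2: Al < P < B < N.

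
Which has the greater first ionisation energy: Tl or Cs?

Cs is in period 6, group 1; Tl is in period 6, group 13.
Removing the outermost electron gets harder across a period and easier down a group.
All lie in period 6, so first ionization energy increases left to right.
So Tl has the greater first ionisation energy (Tl > Cs).

Tl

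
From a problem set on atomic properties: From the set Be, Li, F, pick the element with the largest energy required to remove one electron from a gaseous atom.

F

Li is in period 2, group 1; Be is in period 2, group 2; F is in period 2, group 17.
IE₁ increases left→right with effective nuclear charge and decreases top→bottom as the valence shell moves farther out.
All lie in period 2, so first ionization energy increases left to right.
The largest energy required to remove one electron from a gaseous atom among these belongs to F.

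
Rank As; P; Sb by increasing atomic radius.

P is in period 3, group 15; As is in period 4, group 15; Sb is in period 5, group 15.
Atomic radius shrinks across a period as nuclear charge pulls the same shell inward, and grows down a group as new shells are added.
All are in group 15, so atomic radius increases down the group.
So from smallest to largest: P < As < Sb.

P < As < Sb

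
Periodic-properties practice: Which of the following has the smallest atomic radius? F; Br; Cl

F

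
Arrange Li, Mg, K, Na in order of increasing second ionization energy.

Consider each +1 ion: Li⁺ is the bare [He] core; Mg⁺ still has 1 valence electron; K⁺ is the bare [Ar] core; Na⁺ is the bare [Ne] core.
Breaking into a closed-shell core is much more expensive than removing a leftover valence electron — K, Na and Li have the largest IE_2 here.
The numbers (kJ/mol): Li 7298, Mg 1451, K 3052, Na 4562.
Hence IE_2: Mg < K < Na < Li.

Mg, K, Na, Li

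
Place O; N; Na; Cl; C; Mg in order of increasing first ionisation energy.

Na, Mg, C, Cl, O, N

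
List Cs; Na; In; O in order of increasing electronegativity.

O is in period 2, group 16; Na is in period 3, group 1; In is in period 5, group 13; Cs is in period 6, group 1.
EN rises left→right (higher Z_eff, smaller atoms) and falls top→bottom (larger, more shielded atoms).
Neither a single period nor a single group — weigh both effects.
Na > Cs: they share group 1; the group trend gives Na the larger value.
In > Na: the two effects oppose for this pair; the across-period effect wins (1.78 vs 0.93).
O > In: both effects reinforce here, so O is clearly the higher of the two.
Tabulated electronegativity (Pauling): O 3.44, Na 0.93, In 1.78, Cs 0.79.
So from lowest to highest: Cs < Na < In < O.

Cs < Na < In < O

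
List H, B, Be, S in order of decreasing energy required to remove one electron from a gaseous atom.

H > S > Be > B

H is in period 1, group 1; Be is in period 2, group 2; B is in period 2, group 13; S is in period 3, group 16.
IE₁ increases left→right with effective nuclear charge and decreases top→bottom as the valence shell moves farther out.
Neither a single period nor a single group — weigh both effects.
Be > B: this pair runs against the simple trend — see the exception note.
S > Be: the two effects oppose for this pair; the across-period effect wins (1000 vs 900 kJ/mol).
H > S: period and group pull opposite ways; the down-group shift dominates (1312 vs 1000 kJ/mol).
Note the exception: Be has a higher first ionization energy than B, contrary to the simple trend — removing B's lone 2p electron is easier than breaking Be's filled 2s².
Approximate values (kJ/mol): H 1312, Be 900, B 801, S 1000.
So from highest to lowest: H > S > Be > B.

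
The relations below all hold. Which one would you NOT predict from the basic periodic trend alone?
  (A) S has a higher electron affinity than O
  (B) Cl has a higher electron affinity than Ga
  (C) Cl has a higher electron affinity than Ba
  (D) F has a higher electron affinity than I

The general trend: electron affinity increases across a period and decreases down a group.
(A) S (period 3, group 16) vs O (period 2, group 16): the stated order contradicts the simple trend.
(B) Cl (period 3, group 17) vs Ga (period 4, group 13): the stated order agrees with the simple trend.
(C) Cl (period 3, group 17) vs Ba (period 6, group 2): the stated order agrees with the simple trend.
(D) F (period 2, group 17) vs I (period 5, group 17): the stated order agrees with the simple trend.
The exception is (A): the compact 2p subshell of O repels the added electron more than S's larger 3p does.

(A)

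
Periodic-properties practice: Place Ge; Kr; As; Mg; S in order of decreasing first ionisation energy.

First ionization energy rises across a period (greater Z_eff holds electrons more tightly) and falls down a group (valence electrons are farther from the nucleus).
These span different periods and groups, so the two trends combine.
Ge > Mg: the two effects oppose for this pair; the across-period effect wins (762 vs 738 kJ/mol).
As > Ge: both are in period 4; the period trend gives As the larger value.
S > As: relative to As, both the across-period and down-group shifts push S's first ionization energy up.
Kr > S: period and group pull opposite ways; the across-period shift dominates (1351 vs 1000 kJ/mol).
Approximate values (kJ/mol): Mg 738, S 1000, Ge 762, As 947, Kr 1351.
So from highest to lowest: Kr > S > As > Ge > Mg.

Kr > S > As > Ge > Mg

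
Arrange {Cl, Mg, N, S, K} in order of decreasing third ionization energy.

IE_3 is the cost of taking one more electron from the +2 cation: Cl²⁺ still has 5 valence electrons; Mg²⁺ is the bare [Ne] core; N²⁺ still has 3 valence electrons; S²⁺ still has 4 valence electrons; K²⁺ is already 1 electron into the core.
Usually core removal costs more than valence removal, but here the competition is close: a tightly held n=2 valence electron can cost more to remove than an n=3 core electron, so the actual values have to decide it.
Valence configurations: Cl²⁺ [Ne]3s²3p³, N²⁺ [He]2s²2p¹, S²⁺ [Ne]3s²3p².
Tabulated IE_3 (kJ/mol): Cl 3822, Mg 7733, N 4578, S 3357, K 4420.
Putting it together, IE_3: S < Cl < K < N < Mg.

Mg > N > K > Cl > S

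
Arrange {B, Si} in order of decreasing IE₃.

IE_3 is the cost of taking one more electron from the +2 cation: B²⁺ still has 1 valence electron; Si²⁺ still has 2 valence electrons.
All are still removing valence electrons, so compare the +2 ions as you would atoms: IE_3 generally rises across a period (higher Z_eff) and falls down a group (larger shell), subject to the usual subshell exceptions.
Valence configurations: B²⁺ [He]2s¹, Si²⁺ [Ne]3s².
The numbers (kJ/mol): B 3660, Si 3232.
Hence IE_3: Si < B.

B, Si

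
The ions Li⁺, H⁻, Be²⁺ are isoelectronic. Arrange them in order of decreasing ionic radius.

H⁻, Li⁺, Be²⁺

All of these have 2 electrons, so size is governed by nuclear charge alone: the more protons, the stronger the pull on the same electron cloud, and the smaller the ion.
Nuclear charges: Be²⁺ (Z=4), Li⁺ (Z=3), H⁻ (Z=1).
Largest to smallest: H⁻ > Li⁺ > Be²⁺.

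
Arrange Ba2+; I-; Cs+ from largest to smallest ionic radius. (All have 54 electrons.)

I- > Cs+ > Ba2+

All of these have 54 electrons, so size is governed by nuclear charge alone: the more protons, the stronger the pull on the same electron cloud, and the smaller the ion.
Nuclear charges: Ba2+ (Z=56), Cs+ (Z=55), I- (Z=53).
Largest to smallest: I- > Cs+ > Ba2+.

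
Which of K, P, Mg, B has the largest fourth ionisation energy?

The fourth ionization energy removes an electron from the +3 ion. For each element: K³⁺ is already 2 electrons into the core; P³⁺ still has 2 valence electrons; Mg³⁺ is already 1 electron into the core; B³⁺ is the bare [He] core.
Core electrons are held far more tightly than valence electrons, so K, Mg and B top the IE_4 order.
The numbers (kJ/mol): K 5877, P 4964, Mg 10543, B 25026.
Overall IE_4 order: P < K < Mg < B.

B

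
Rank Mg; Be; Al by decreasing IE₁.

Be, Mg, Al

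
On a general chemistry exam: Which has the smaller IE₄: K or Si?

Si

IE_4 is the cost of taking one more electron from the +3 cation: K³⁺ is already 2 electrons into the core; Si³⁺ still has 1 valence electron.
Core electrons are held far more tightly than valence electrons, so K tops the IE_4 order.
Tabulated IE_4 (kJ/mol): K 5877, Si 4356.
Putting it together, IE_4: Si < K.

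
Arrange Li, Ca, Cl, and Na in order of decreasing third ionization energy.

Li > Na > Ca > Cl

The third ionization energy removes an electron from the +2 ion. For each element: Li²⁺ is already 1 electron into the core; Ca²⁺ is the bare [Ar] core; Cl²⁺ still has 5 valence electrons; Na²⁺ is already 1 electron into the core.
Pulling an electron out of a noble-gas core costs far more than removing a remaining valence electron, so Ca, Na and Li sit at the high end of IE_3.
The numbers (kJ/mol): Li 11815, Ca 4912, Cl 3822, Na 6910.
Overall IE_3 order: Cl < Ca < Na < Li.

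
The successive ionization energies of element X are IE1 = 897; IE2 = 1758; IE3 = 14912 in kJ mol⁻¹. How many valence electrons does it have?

Look for the largest jump between consecutive ionization energies: IE3/IE2 ≈ 8.5, far larger than any earlier ratio.
That jump marks the point where a core electron is being removed. So the atom has 2 valence electrons.

2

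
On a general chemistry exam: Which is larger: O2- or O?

O2-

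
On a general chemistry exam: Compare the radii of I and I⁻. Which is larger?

Forming I⁻ adds 1 electron to I. More electron–electron repulsion in the same shell, with unchanged nuclear charge, lets the cloud expand.
An anion is larger than its parent atom: I⁻ > I.

I⁻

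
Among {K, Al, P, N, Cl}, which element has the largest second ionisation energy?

After 1 electron has been removed, what remains? K⁺ is the bare [Ar] core; Al⁺ still has 2 valence electrons; P⁺ still has 4 valence electrons; N⁺ still has 4 valence electrons; Cl⁺ still has 6 valence electrons.
Pulling an electron out of a noble-gas core costs far more than removing a remaining valence electron, so K sits at the high end of IE_2.
Valence configurations: Al⁺ [Ne]3s², P⁺ [Ne]3s²3p², N⁺ [He]2s²2p², Cl⁺ [Ne]3s²3p⁴.
The numbers (kJ/mol): K 3052, Al 1817, P 1907, N 2856, Cl 2298.
Putting it together, IE_2: Al < P < Cl < N < K.

K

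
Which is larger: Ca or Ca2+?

Forming Ca2+ removes 2 electrons from Ca. Fewer electrons for the same nuclear charge means less shielding and a higher Z_eff on the remaining electrons, and for main-group metals the entire outer shell is lost.
A cation is smaller than its parent atom: Ca2+ < Ca.

Ca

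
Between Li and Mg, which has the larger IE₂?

Li

The second ionization energy removes an electron from the +1 ion. For each element: Li⁺ is the bare [He] core; Mg⁺ still has 1 valence electron.
Pulling an electron out of a noble-gas core costs far more than removing a remaining valence electron, so Li sits at the high end of IE_2.
Approximate IE_2 values (kJ/mol): Li 7298, Mg 1451.
Overall IE_2 order: Mg < Li.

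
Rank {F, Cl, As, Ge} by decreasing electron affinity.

F is in period 2, group 17; Cl is in period 3, group 17; Ge is in period 4, group 14; As is in period 4, group 15.
Adding an electron releases more energy for atoms nearer the top right (short of the noble gases).
Here both period and group differ, so the two effects have to be weighed against each other.
Ge > As: this pair runs against the simple trend — see the exception note.
F > Ge: both effects reinforce here, so F is clearly the higher of the two.
Cl > F: this pair runs against the simple trend — see the exception note.
Note the exception: Ge has a higher electron affinity than As, contrary to the simple trend — adding an electron to As's half-filled 4p³ is unfavourable, so Ge (4p²) has the more exothermic EA.
Note the exception: Cl has a higher electron affinity than F, contrary to the simple trend — F's small 2p subshell makes the incoming electron feel strong e⁻–e⁻ repulsion, so Cl actually releases more energy on gaining an electron.
For reference (kJ/mol): F 328, Cl 349, Ge 119, As 78.
So from highest to lowest: Cl > F > Ge > As.

Cl, F, Ge, As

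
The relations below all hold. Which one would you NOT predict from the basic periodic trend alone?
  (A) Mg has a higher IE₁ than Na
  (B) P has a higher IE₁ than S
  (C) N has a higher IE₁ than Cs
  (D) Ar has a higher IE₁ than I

The general trend: IE₁ increases across a period and decreases down a group.
(A) Mg (period 3, group 2) vs Na (period 3, group 1): the stated order agrees with the simple trend.
(B) P (period 3, group 15) vs S (period 3, group 16): the stated order contradicts the simple trend.
(C) N (period 2, group 15) vs Cs (period 6, group 1): the stated order agrees with the simple trend.
(D) Ar (period 3, group 18) vs I (period 5, group 17): the stated order agrees with the simple trend.
The exception is (B): S (3p⁴) ionizes more easily than half-filled P (3p³) because the paired 3p electron in S is pushed out by e⁻–e⁻ repulsion.

(B)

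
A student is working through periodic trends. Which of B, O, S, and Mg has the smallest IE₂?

Mg

The second ionization energy removes an electron from the +1 ion. For each element: B⁺ still has 2 valence electrons; O⁺ still has 5 valence electrons; S⁺ still has 5 valence electrons; Mg⁺ still has 1 valence electron.
All are still removing valence electrons, so compare the +1 ions as you would atoms: IE_2 generally rises across a period (higher Z_eff) and falls down a group (larger shell), subject to the usual subshell exceptions.
Valence configurations: B⁺ [He]2s², O⁺ [He]2s²2p³, S⁺ [Ne]3s²3p³, Mg⁺ [Ne]3s¹.
Tabulated IE_2 (kJ/mol): B 2427, O 3388, S 2252, Mg 1451.
Putting it together, IE_2: Mg < S < B < O.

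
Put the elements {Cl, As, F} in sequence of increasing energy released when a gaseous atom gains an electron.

As < F < Cl

F is in period 2, group 17; Cl is in period 3, group 17; As is in period 4, group 15.
EA tends to increase across a period and decrease down a group, though the pattern is less regular than for IE or radius.
Here both period and group differ, so the two effects have to be weighed against each other.
F > As: relative to As, both the across-period and down-group shifts push F's electron affinity up.
Cl > F: this pair runs against the simple trend — see the exception note.
Note the exception: Cl has a higher electron affinity than F, contrary to the simple trend — F's small 2p subshell makes the incoming electron feel strong e⁻–e⁻ repulsion, so Cl actually releases more energy on gaining an electron.
Tabulated electron affinity (kJ/mol): F 328, Cl 349, As 78.
So from lowest to highest: As < F < Cl.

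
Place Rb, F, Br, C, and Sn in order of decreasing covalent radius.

Radius decreases left→right (rising Z_eff, same n) and increases top→bottom (higher n).
These span different periods and groups, so the two trends combine.
C > F: both are in period 2; the period trend gives C the larger value.
Br > C: the two effects oppose for this pair; the down-group effect wins (114 vs 75 pm).
Sn > Br: relative to Br, both the across-period and down-group shifts push Sn's atomic radius up.
Rb > Sn: Rb lies to the left of Sn in period 5, so the across-period effect alone puts Rb larger.
Approximate values (pm): C 75, F 64, Br 114, Rb 210, Sn 140.
So from largest to smallest: Rb > Sn > Br > C > F.

Rb > Sn > Br > C > F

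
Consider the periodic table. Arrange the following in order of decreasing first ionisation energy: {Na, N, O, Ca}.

N is in period 2, group 15; O is in period 2, group 16; Na is in period 3, group 1; Ca is in period 4, group 2.
Removing the outermost electron gets harder across a period and easier down a group.
Here both period and group differ, so the two effects have to be weighed against each other.
Ca > Na: the two effects oppose for this pair; the across-period effect wins (590 vs 496 kJ/mol).
O > Ca: both effects reinforce here, so O is clearly the higher of the two.
N > O: this pair runs against the simple trend — see the exception note.
Note the exception: N has a higher first ionization energy than O, contrary to the simple trend — pairing an electron in O's 2p⁴ costs repulsion energy, so O ionizes more easily than half-filled N (2p³).
Approximate values (kJ/mol): N 1402, O 1314, Na 496, Ca 590.
So from highest to lowest: N > O > Ca > Na.

N, O, Ca, Na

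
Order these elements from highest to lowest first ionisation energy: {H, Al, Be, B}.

H, Be, B, Al

H is in period 1, group 1; Be is in period 2, group 2; B is in period 2, group 13; Al is in period 3, group 13.
First ionization energy rises across a period (greater Z_eff holds electrons more tightly) and falls down a group (valence electrons are farther from the nucleus).
These span different periods and groups, so the two trends combine.
B > Al: they share group 13; the group trend gives B the larger value.
Be > B: this pair runs against the simple trend — see the exception note.
H > Be: the two effects oppose for this pair; the down-group effect wins (1312 vs 900 kJ/mol).
Note the exception: Be has a higher first ionization energy than B, contrary to the simple trend — removing B's lone 2p electron is easier than breaking Be's filled 2s².
Approximate values (kJ/mol): H 1312, Be 900, B 801, Al 578.
So from highest to lowest: H > Be > B > Al.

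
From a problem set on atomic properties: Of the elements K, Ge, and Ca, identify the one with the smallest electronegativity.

K

K is in period 4, group 1; Ca is in period 4, group 2; Ge is in period 4, group 14.
Atoms toward the upper right of the periodic table pull bonding electrons most strongly.
All lie in period 4, so electronegativity increases left to right.
The smallest electronegativity among these belongs to K.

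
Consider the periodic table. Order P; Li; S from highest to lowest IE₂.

Li > S > P

IE_2 is the cost of taking one more electron from the +1 cation: P⁺ still has 4 valence electrons; Li⁺ is the bare [He] core; S⁺ still has 5 valence electrons.
Core electrons are held far more tightly than valence electrons, so Li tops the IE_2 order.
Valence configurations: P⁺ [Ne]3s²3p², S⁺ [Ne]3s²3p³.
Tabulated IE_2 (kJ/mol): P 1907, Li 7298, S 2252.
Putting it together, IE_2: P < S < Li.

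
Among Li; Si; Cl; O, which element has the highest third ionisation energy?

The third ionization energy removes an electron from the +2 ion. For each element: Li²⁺ is already 1 electron into the core; Si²⁺ still has 2 valence electrons; Cl²⁺ still has 5 valence electrons; O²⁺ still has 4 valence electrons.
Breaking into a closed-shell core is much more expensive than removing a leftover valence electron — Li has the largest IE_3 here.
Valence configurations: Si²⁺ [Ne]3s², Cl²⁺ [Ne]3s²3p³, O²⁺ [He]2s²2p².
Tabulated IE_3 (kJ/mol): Li 11815, Si 3232, Cl 3822, O 5300.
Hence IE_3: Si < Cl < O < Li.

Li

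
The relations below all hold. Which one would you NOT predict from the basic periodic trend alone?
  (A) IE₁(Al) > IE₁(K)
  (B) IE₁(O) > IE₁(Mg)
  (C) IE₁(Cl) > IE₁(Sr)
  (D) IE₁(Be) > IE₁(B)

(D)

The general trend: first ionisation energy increases across a period and decreases down a group.
(A) Al (period 3, group 13) vs K (period 4, group 1): the stated order agrees with the simple trend.
(B) O (period 2, group 16) vs Mg (period 3, group 2): the stated order agrees with the simple trend.
(C) Cl (period 3, group 17) vs Sr (period 5, group 2): the stated order agrees with the simple trend.
(D) Be (period 2, group 2) vs B (period 2, group 13): the stated order contradicts the simple trend.
The exception is (D): removing B's lone 2p electron is easier than breaking Be's filled 2s².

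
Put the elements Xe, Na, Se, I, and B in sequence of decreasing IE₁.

Xe, I, Se, B, Na

Removing the outermost electron gets harder across a period and easier down a group.
These span different periods and groups, so the two trends combine.
B > Na: relative to Na, both the across-period and down-group shifts push B's first ionization energy up.
Se > B: period and group pull opposite ways; the across-period shift dominates (941 vs 801 kJ/mol).
I > Se: the two effects oppose for this pair; the across-period effect wins (1008 vs 941 kJ/mol).
Xe > I: both are in period 5; the period trend gives Xe the larger value.
Approximate values (kJ/mol): B 801, Na 496, Se 941, I 1008, Xe 1170.
So from highest to lowest: Xe > I > Se > B > Na.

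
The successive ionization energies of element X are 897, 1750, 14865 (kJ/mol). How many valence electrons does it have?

2

Look for the largest jump between consecutive ionization energies: IE3/IE2 ≈ 8.5, far larger than any earlier ratio.
That jump marks the point where a core electron is being removed. So the atom has 2 valence electrons.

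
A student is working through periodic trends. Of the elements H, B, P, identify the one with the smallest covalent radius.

H

Moving right in a period, electrons are added to the same shell under a stronger nuclear pull, so atoms get smaller; moving down, a new shell is opened and atoms get larger.
Neither a single period nor a single group — weigh both effects.
B > H: period and group pull opposite ways; the down-group shift dominates (85 vs 32 pm).
P > B: period and group pull opposite ways; the down-group shift dominates (111 vs 85 pm).
For reference (pm): H 32, B 85, P 111.
The smallest covalent radius among these belongs to H.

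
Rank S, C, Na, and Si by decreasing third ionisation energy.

After 2 electrons have been removed, what remains? S²⁺ still has 4 valence electrons; C²⁺ still has 2 valence electrons; Na²⁺ is already 1 electron into the core; Si²⁺ still has 2 valence electrons.
Pulling an electron out of a noble-gas core costs far more than removing a remaining valence electron, so Na sits at the high end of IE_3.
Valence configurations: S²⁺ [Ne]3s²3p², C²⁺ [He]2s², Si²⁺ [Ne]3s².
Tabulated IE_3 (kJ/mol): S 3357, C 4620, Na 6910, Si 3232.
So the third ionization energies run Si < S < C < Na.

Na > C > S > Si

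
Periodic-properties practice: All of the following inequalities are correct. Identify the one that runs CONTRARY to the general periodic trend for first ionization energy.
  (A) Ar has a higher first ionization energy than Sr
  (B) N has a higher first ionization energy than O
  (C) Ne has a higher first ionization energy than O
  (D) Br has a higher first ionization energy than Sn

(B)

The general trend: first ionization energy increases across a period and decreases down a group.
(A) Ar (period 3, group 18) vs Sr (period 5, group 2): the stated order agrees with the simple trend.
(B) N (period 2, group 15) vs O (period 2, group 16): the stated order contradicts the simple trend.
(C) Ne (period 2, group 18) vs O (period 2, group 16): the stated order agrees with the simple trend.
(D) Br (period 4, group 17) vs Sn (period 5, group 14): the stated order agrees with the simple trend.
The exception is (B): pairing an electron in O's 2p⁴ costs repulsion energy, so O ionizes more easily than half-filled N (2p³).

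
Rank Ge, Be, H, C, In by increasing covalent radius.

H is in period 1, group 1; Be is in period 2, group 2; C is in period 2, group 14; Ge is in period 4, group 14; In is in period 5, group 13.
Radius decreases left→right (rising Z_eff, same n) and increases top→bottom (higher n).
These span different periods and groups, so the two trends combine.
C > H: the two effects oppose for this pair; the down-group effect wins (75 vs 32 pm).
Be > C: Be lies to the left of C in period 2, so the across-period effect alone puts Be larger.
Ge > Be: period and group pull opposite ways; the down-group shift dominates (121 vs 102 pm).
In > Ge: both effects reinforce here, so In is clearly the larger of the two.
Tabulated atomic radius (pm): H 32, Be 102, C 75, Ge 121, In 142.
So from smallest to largest: H < C < Be < Ge < In.

H < C < Be < Ge < In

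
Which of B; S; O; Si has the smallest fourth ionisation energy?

Consider each +3 ion: B³⁺ is the bare [He] core; S³⁺ still has 3 valence electrons; O³⁺ still has 3 valence electrons; Si³⁺ still has 1 valence electron.
Core electrons are held far more tightly than valence electrons, so B tops the IE_4 order.
Valence configurations: S³⁺ [Ne]3s²3p¹, O³⁺ [He]2s²2p¹, Si³⁺ [Ne]3s¹.
The numbers (kJ/mol): B 25026, S 4556, O 7469, Si 4356.
Overall IE_4 order: Si < S < O < B.

Si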